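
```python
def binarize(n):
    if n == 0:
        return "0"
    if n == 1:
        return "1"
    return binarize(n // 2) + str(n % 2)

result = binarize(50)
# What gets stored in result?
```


binarize(50)
= binarize(25) + "0"
= binarize(12) + "1" + "0"
= binarize(6) + "0" + "1" + "0"
= binarize(3) + "0" + "0" + "1" + "0"
= binarize(1) + "1" + "0" + "0" + "1" + "0"
= "1" + "1" + "0" + "0" + "1" + "0"
= "110010"


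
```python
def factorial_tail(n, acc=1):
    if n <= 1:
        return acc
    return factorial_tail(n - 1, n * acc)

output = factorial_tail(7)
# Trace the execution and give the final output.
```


factorial_tail(7, 1)
= factorial_tail(6, 7 * 1) = factorial_tail(6, 7)
= factorial_tail(5, 6 * 7) = factorial_tail(5, 42)
= factorial_tail(4, 5 * 42) = factorial_tail(4, 210)
= factorial_tail(3, 4 * 210) = factorial_tail(3, 840)
= factorial_tail(2, 3 * 840) = factorial_tail(2, 2520)
= factorial_tail(1, 2 * 2520) = factorial_tail(1, 5040)
n <= 1, return acc = 5040


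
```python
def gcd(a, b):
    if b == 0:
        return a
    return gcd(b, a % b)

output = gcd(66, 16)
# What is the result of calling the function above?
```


gcd(66, 16)
= gcd(16, 66 % 16) = gcd(16, 2)
= gcd(2, 16 % 2) = gcd(2, 0)
b == 0, return a = 2


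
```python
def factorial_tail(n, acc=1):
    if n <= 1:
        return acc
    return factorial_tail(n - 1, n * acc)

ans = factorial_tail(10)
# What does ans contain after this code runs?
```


factorial_tail(10, 1)
= factorial_tail(9, 10 * 1) = factorial_tail(9, 10)
= factorial_tail(8, 9 * 10) = factorial_tail(8, 90)
= factorial_tail(7, 8 * 90) = factorial_tail(7, 720)
= factorial_tail(6, 7 * 720) = factorial_tail(6, 5040)
= factorial_tail(5, 6 * 5040) = factorial_tail(5, 30240)
= factorial_tail(4, 5 * 30240) = factorial_tail(4, 151200)
= factorial_tail(3, 4 * 151200) = factorial_tail(3, 604800)
= factorial_tail(2, 3 * 604800) = factorial_tail(2, 1814400)
= factorial_tail(1, 2 * 1814400) = factorial_tail(1, 3628800)
n <= 1, return acc = 3628800


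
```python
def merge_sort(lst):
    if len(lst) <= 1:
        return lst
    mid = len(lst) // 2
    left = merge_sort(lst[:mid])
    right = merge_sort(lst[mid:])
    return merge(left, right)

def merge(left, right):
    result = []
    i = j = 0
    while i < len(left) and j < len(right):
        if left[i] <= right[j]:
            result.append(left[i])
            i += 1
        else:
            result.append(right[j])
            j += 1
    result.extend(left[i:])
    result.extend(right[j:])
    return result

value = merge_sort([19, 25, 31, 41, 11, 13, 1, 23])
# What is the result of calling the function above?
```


merge_sort([19, 25, 31, 41, 11, 13, 1, 23])
Split into [19, 25, 31, 41] and [11, 13, 1, 23]
Left sorted: [19, 25, 31, 41]
Right sorted: [1, 11, 13, 23]
Merge [19, 25, 31, 41] and [1, 11, 13, 23]
= [1, 11, 13, 19, 23, 25, 31, 41]


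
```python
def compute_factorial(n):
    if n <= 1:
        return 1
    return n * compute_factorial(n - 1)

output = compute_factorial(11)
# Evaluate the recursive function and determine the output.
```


compute_factorial(11)
= 11 * compute_factorial(10)
= 11 * 10 * compute_factorial(9)
= 11 * 10 * 9 * compute_factorial(8)
= 11 * 10 * 9 * 8 * compute_factorial(7)
= 11 * 10 * 9 * 8 * 7 * compute_factorial(6)
= 11 * 10 * 9 * 8 * 7 * 6 * compute_factorial(5)
= 11 * 10 * 9 * 8 * 7 * 6 * 5 * compute_factorial(4)
= 11 * 10 * 9 * 8 * 7 * 6 * 5 * 4 * compute_factorial(3)
= 11 * 10 * 9 * 8 * 7 * 6 * 5 * 4 * 3 * compute_factorial(2)
= 11 * 10 * 9 * 8 * 7 * 6 * 5 * 4 * 3 * 2 * compute_factorial(1)
= 11 * 10 * 9 * 8 * 7 * 6 * 5 * 4 * 3 * 2 * 1
= 39916800


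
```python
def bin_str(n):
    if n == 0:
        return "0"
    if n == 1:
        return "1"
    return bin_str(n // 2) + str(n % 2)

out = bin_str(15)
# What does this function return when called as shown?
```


bin_str(15)
= bin_str(7) + "1"
= bin_str(3) + "1" + "1"
= bin_str(1) + "1" + "1" + "1"
= "1" + "1" + "1" + "1"
= "1111"


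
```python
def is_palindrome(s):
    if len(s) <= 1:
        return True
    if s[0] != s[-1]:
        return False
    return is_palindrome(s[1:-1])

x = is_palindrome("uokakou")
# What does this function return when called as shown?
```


is_palindrome("uokakou")
"uokakou": s[0]='u' == s[-1]='u' -> is_palindrome("okako")
"okako": s[0]='o' == s[-1]='o' -> is_palindrome("kak")
"kak": s[0]='k' == s[-1]='k' -> is_palindrome("a")
"a": len <= 1 -> True
= True


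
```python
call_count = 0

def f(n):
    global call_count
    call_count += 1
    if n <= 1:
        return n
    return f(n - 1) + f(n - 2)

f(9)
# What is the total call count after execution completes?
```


f(9) calls f(8) and f(7); each non-base call branches into two more.
Let C(k) = total number of calls made by f(k), including the call to f(k) itself.
Base cases: C(0) = 1, C(1) = 1
Recurrence: C(k) = 1 + C(k-1) + C(k-2)
  C(2) = 1 + C(1) + C(0) = 1 + 1 + 1 = 3
  C(3) = 1 + C(2) + C(1) = 1 + 3 + 1 = 5
  C(4) = 1 + C(3) + C(2) = 1 + 5 + 3 = 9
  C(5) = 1 + C(4) + C(3) = 1 + 9 + 5 = 15
  C(6) = 1 + C(5) + C(4) = 1 + 15 + 9 = 25
  C(7) = 1 + C(6) + C(5) = 1 + 25 + 15 = 41
  C(8) = 1 + C(7) + C(6) = 1 + 41 + 25 = 67
  C(9) = 1 + C(8) + C(7) = 1 + 67 + 41 = 109
Total calls = C(9) = 109


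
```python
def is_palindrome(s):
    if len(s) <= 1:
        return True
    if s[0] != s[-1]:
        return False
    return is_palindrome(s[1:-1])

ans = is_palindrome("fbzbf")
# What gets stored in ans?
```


is_palindrome("fbzbf")
"fbzbf": s[0]='f' == s[-1]='f' -> is_palindrome("bzb")
"bzb": s[0]='b' == s[-1]='b' -> is_palindrome("z")
"z": len <= 1 -> True
= True


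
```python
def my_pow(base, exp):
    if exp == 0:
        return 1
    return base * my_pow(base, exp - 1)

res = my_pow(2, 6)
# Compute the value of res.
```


my_pow(2, 6)
= 2 * my_pow(2, 5)
= 2 * 2 * my_pow(2, 4)
= 2 * 2 * 2 * my_pow(2, 3)
= 2 * 2 * 2 * 2 * my_pow(2, 2)
= 2 * 2 * 2 * 2 * 2 * my_pow(2, 1)
= 2 * 2 * 2 * 2 * 2 * 2 * my_pow(2, 0)
= 2 * 2 * 2 * 2 * 2 * 2 * 1
= 64


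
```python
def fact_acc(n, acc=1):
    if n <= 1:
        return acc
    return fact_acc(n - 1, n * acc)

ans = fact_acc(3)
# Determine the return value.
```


fact_acc(3, 1)
= fact_acc(2, 3 * 1) = fact_acc(2, 3)
= fact_acc(1, 2 * 3) = fact_acc(1, 6)
n <= 1, return acc = 6


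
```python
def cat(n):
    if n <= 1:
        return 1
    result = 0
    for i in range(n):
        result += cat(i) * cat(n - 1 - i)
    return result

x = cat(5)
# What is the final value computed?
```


cat(5)
= sum of cat(i) * cat(5-1-i) for i in 0..4
First compute sub-values bottom-up:
  cat(0) = 1, cat(1) = 1
  cat(2) = 1*1 + 1*1 = 2
  cat(3) = 1*2 + 1*1 + 2*1 = 5
  cat(4) = 1*5 + 1*2 + 2*1 + 5*1 = 14
Now cat(5):
  cat(0)*cat(4) = 1*14 = 14
  cat(1)*cat(3) = 1*5 = 5
  cat(2)*cat(2) = 2*2 = 4
  cat(3)*cat(1) = 5*1 = 5
  cat(4)*cat(0) = 14*1 = 14
= 14 + 5 + 4 + 5 + 14
= 42


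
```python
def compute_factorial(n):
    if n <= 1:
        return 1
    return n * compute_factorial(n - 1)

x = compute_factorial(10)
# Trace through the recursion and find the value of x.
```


compute_factorial(10)
= 10 * compute_factorial(9)
= 10 * 9 * compute_factorial(8)
= 10 * 9 * 8 * compute_factorial(7)
= 10 * 9 * 8 * 7 * compute_factorial(6)
= 10 * 9 * 8 * 7 * 6 * compute_factorial(5)
= 10 * 9 * 8 * 7 * 6 * 5 * compute_factorial(4)
= 10 * 9 * 8 * 7 * 6 * 5 * 4 * compute_factorial(3)
= 10 * 9 * 8 * 7 * 6 * 5 * 4 * 3 * compute_factorial(2)
= 10 * 9 * 8 * 7 * 6 * 5 * 4 * 3 * 2 * compute_factorial(1)
= 10 * 9 * 8 * 7 * 6 * 5 * 4 * 3 * 2 * 1
= 3628800


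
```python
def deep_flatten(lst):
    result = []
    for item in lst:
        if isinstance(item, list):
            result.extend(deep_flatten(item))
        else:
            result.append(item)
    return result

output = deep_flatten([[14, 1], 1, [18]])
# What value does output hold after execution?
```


deep_flatten([[14, 1], 1, [18]])
Processing each element:
  [14, 1] is a list -> deep_flatten recursively -> [14, 1]
  1 is not a list -> append 1
  [18] is a list -> deep_flatten recursively -> [18]
= [14, 1, 1, 18]


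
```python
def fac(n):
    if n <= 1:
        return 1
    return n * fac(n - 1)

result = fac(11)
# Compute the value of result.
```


fac(11)
= 11 * fac(10)
= 11 * 10 * fac(9)
= 11 * 10 * 9 * fac(8)
= 11 * 10 * 9 * 8 * fac(7)
= 11 * 10 * 9 * 8 * 7 * fac(6)
= 11 * 10 * 9 * 8 * 7 * 6 * fac(5)
= 11 * 10 * 9 * 8 * 7 * 6 * 5 * fac(4)
= 11 * 10 * 9 * 8 * 7 * 6 * 5 * 4 * fac(3)
= 11 * 10 * 9 * 8 * 7 * 6 * 5 * 4 * 3 * fac(2)
= 11 * 10 * 9 * 8 * 7 * 6 * 5 * 4 * 3 * 2 * fac(1)
= 11 * 10 * 9 * 8 * 7 * 6 * 5 * 4 * 3 * 2 * 1
= 39916800


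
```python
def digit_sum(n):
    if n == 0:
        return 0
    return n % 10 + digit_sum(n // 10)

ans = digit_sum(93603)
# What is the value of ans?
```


digit_sum(93603)
= 3 + digit_sum(9360)
= 3 + 0 + digit_sum(936)
= 3 + 0 + 6 + digit_sum(93)
= 3 + 0 + 6 + 3 + digit_sum(9)
= 3 + 0 + 6 + 3 + 9 + digit_sum(0)
= 3 + 0 + 6 + 3 + 9 + 0
= 21


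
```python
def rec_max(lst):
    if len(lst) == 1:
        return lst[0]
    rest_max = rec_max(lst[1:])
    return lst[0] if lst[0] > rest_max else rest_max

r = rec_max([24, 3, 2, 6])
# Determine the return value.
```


rec_max([24, 3, 2, 6])
= compare 24 with rec_max([3, 2, 6])
= compare 3 with rec_max([2, 6])
= compare 2 with rec_max([6])
Base: rec_max([6]) = 6
compare 2 with 6: max = 6
compare 3 with 6: max = 6
compare 24 with 6: max = 24
= 24


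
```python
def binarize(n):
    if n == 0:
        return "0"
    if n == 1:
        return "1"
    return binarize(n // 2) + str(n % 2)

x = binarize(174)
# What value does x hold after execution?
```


binarize(174)
= binarize(87) + "0"
= binarize(43) + "1" + "0"
= binarize(21) + "1" + "1" + "0"
= binarize(10) + "1" + "1" + "1" + "0"
= binarize(5) + "0" + "1" + "1" + "1" + "0"
= binarize(2) + "1" + "0" + "1" + "1" + "1" + "0"
= binarize(1) + "0" + "1" + "0" + "1" + "1" + "1" + "0"
= "1" + "0" + "1" + "0" + "1" + "1" + "1" + "0"
= "10101110"


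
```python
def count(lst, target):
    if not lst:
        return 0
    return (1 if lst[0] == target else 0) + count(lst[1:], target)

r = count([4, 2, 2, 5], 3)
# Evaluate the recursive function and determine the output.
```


count([4, 2, 2, 5], 3)
lst[0]=4 != 3: 0 + count([2, 2, 5], 3)
lst[0]=2 != 3: 0 + count([2, 5], 3)
lst[0]=2 != 3: 0 + count([5], 3)
lst[0]=5 != 3: 0 + count([], 3)
= 0


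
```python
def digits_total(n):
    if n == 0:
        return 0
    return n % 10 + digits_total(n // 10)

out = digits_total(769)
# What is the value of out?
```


digits_total(769)
= 9 + digits_total(76)
= 9 + 6 + digits_total(7)
= 9 + 6 + 7 + digits_total(0)
= 9 + 6 + 7 + 0
= 22


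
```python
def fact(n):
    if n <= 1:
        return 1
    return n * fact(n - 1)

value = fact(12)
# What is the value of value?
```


fact(12)
= 12 * fact(11)
= 12 * 11 * fact(10)
= 12 * 11 * 10 * fact(9)
= 12 * 11 * 10 * 9 * fact(8)
= 12 * 11 * 10 * 9 * 8 * fact(7)
= 12 * 11 * 10 * 9 * 8 * 7 * fact(6)
= 12 * 11 * 10 * 9 * 8 * 7 * 6 * fact(5)
= 12 * 11 * 10 * 9 * 8 * 7 * 6 * 5 * fact(4)
= 12 * 11 * 10 * 9 * 8 * 7 * 6 * 5 * 4 * fact(3)
= 12 * 11 * 10 * 9 * 8 * 7 * 6 * 5 * 4 * 3 * fact(2)
= 12 * 11 * 10 * 9 * 8 * 7 * 6 * 5 * 4 * 3 * 2 * fact(1)
= 12 * 11 * 10 * 9 * 8 * 7 * 6 * 5 * 4 * 3 * 2 * 1
= 479001600


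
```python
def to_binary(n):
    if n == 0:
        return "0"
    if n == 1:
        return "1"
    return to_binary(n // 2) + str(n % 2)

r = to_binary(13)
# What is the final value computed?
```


to_binary(13)
= to_binary(6) + "1"
= to_binary(3) + "0" + "1"
= to_binary(1) + "1" + "0" + "1"
= "1" + "1" + "0" + "1"
= "1101"


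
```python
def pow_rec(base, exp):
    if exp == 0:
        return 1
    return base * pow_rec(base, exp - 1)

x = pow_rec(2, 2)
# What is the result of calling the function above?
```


pow_rec(2, 2)
= 2 * pow_rec(2, 1)
= 2 * 2 * pow_rec(2, 0)
= 2 * 2 * 1
= 4


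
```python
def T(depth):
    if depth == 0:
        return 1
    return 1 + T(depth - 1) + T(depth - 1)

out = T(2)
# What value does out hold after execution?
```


T(2)
= 1 + T(1) + T(1)
= 1 + 2 * T(1)
T(k) = 2^(k+1) - 1
T(0) = 1
T(1) = 3
T(2) = 7
T(2) = 2^3 - 1 = 7


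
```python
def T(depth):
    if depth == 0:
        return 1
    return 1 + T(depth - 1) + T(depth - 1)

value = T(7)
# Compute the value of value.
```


T(7)
= 1 + T(6) + T(6)
= 1 + 2 * T(6)
T(k) = 2^(k+1) - 1
T(0) = 1
T(1) = 3
T(2) = 7
T(3) = 15
T(4) = 31
T(7) = 2^8 - 1 = 255


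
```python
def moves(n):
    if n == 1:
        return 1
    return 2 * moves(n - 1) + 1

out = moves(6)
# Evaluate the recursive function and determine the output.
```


moves(6)
= 2 * moves(5) + 1
= 2 * (2 * moves(4) + 1) + 1
= 2 * (2 * (2 * moves(3) + 1) + 1) + 1
= 2 * (2 * (2 * (2 * moves(2) + 1) + 1) + 1) + 1
= 2 * (2 * (2 * (2 * (2 * moves(1) + 1) + 1) + 1) + 1) + 1
Now compute bottom-up:
moves(1) = 1
moves(2) = 2 * 1 + 1 = 3
moves(3) = 2 * 3 + 1 = 7
moves(4) = 2 * 7 + 1 = 15
moves(5) = 2 * 15 + 1 = 31
moves(6) = 2 * 31 + 1 = 63
= 63


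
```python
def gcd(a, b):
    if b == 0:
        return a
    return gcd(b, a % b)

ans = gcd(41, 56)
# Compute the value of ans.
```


gcd(41, 56)
= gcd(56, 41 % 56) = gcd(56, 41)
= gcd(41, 56 % 41) = gcd(41, 15)
= gcd(15, 41 % 15) = gcd(15, 11)
= gcd(11, 15 % 11) = gcd(11, 4)
= gcd(4, 11 % 4) = gcd(4, 3)
= gcd(3, 4 % 3) = gcd(3, 1)
= gcd(1, 3 % 1) = gcd(1, 0)
b == 0, return a = 1


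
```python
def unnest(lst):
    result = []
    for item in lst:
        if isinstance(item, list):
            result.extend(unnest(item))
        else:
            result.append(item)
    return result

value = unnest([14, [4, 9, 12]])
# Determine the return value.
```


unnest([14, [4, 9, 12]])
Processing each element:
  14 is not a list -> append 14
  [4, 9, 12] is a list -> unnest recursively -> [4, 9, 12]
= [14, 4, 9, 12]


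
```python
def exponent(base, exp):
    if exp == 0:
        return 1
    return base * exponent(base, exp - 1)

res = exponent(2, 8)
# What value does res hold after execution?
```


exponent(2, 8)
= 2 * exponent(2, 7)
= 2 * 2 * exponent(2, 6)
= 2 * 2 * 2 * exponent(2, 5)
= 2 * 2 * 2 * 2 * exponent(2, 4)
= 2 * 2 * 2 * 2 * 2 * exponent(2, 3)
= 2 * 2 * 2 * 2 * 2 * 2 * exponent(2, 2)
= 2 * 2 * 2 * 2 * 2 * 2 * 2 * exponent(2, 1)
= 2 * 2 * 2 * 2 * 2 * 2 * 2 * 2 * exponent(2, 0)
= 2 * 2 * 2 * 2 * 2 * 2 * 2 * 2 * 1
= 256


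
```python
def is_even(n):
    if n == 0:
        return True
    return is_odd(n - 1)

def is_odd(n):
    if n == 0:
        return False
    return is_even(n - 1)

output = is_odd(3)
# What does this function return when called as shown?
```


is_odd(3)
= is_even(2)
= is_odd(1)
= is_even(0)
n == 0: return True
= True


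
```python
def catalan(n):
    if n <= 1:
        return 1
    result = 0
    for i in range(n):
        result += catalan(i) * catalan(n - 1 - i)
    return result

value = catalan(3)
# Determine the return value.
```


catalan(3)
= sum of catalan(i) * catalan(3-1-i) for i in 0..2
First compute sub-values bottom-up:
  catalan(0) = 1, catalan(1) = 1
  catalan(2) = 1*1 + 1*1 = 2
Now catalan(3):
  catalan(0)*catalan(2) = 1*2 = 2
  catalan(1)*catalan(1) = 1*1 = 1
  catalan(2)*catalan(0) = 2*1 = 2
= 2 + 1 + 2
= 5


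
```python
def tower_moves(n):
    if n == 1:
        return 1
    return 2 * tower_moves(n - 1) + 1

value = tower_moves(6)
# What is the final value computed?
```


tower_moves(6)
= 2 * tower_moves(5) + 1
= 2 * (2 * tower_moves(4) + 1) + 1
= 2 * (2 * (2 * tower_moves(3) + 1) + 1) + 1
= 2 * (2 * (2 * (2 * tower_moves(2) + 1) + 1) + 1) + 1
= 2 * (2 * (2 * (2 * (2 * tower_moves(1) + 1) + 1) + 1) + 1) + 1
Now compute bottom-up:
tower_moves(1) = 1
tower_moves(2) = 2 * 1 + 1 = 3
tower_moves(3) = 2 * 3 + 1 = 7
tower_moves(4) = 2 * 7 + 1 = 15
tower_moves(5) = 2 * 15 + 1 = 31
tower_moves(6) = 2 * 31 + 1 = 63
= 63


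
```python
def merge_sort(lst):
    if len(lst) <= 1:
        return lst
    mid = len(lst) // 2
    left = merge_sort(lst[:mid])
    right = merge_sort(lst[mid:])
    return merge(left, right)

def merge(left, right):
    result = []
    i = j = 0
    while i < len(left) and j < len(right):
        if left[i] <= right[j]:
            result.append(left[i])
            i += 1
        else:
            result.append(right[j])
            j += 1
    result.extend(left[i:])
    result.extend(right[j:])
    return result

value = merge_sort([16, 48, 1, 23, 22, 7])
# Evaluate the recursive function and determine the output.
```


merge_sort([16, 48, 1, 23, 22, 7])
Split into [16, 48, 1] and [23, 22, 7]
Left sorted: [1, 16, 48]
Right sorted: [7, 22, 23]
Merge [1, 16, 48] and [7, 22, 23]
= [1, 7, 16, 22, 23, 48]


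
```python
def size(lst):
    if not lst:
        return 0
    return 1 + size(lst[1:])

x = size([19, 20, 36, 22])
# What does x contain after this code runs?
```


size([19, 20, 36, 22])
= 1 + size([20, 36, 22])
= 1 + 1 + size([36, 22])
= 1 + 1 + 1 + size([22])
= 1 + 1 + 1 + 1 + size([])
= 1 + 1 + 1 + 1 + 0
= 4


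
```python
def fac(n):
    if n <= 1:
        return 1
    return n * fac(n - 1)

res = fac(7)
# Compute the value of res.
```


fac(7)
= 7 * fac(6)
= 7 * 6 * fac(5)
= 7 * 6 * 5 * fac(4)
= 7 * 6 * 5 * 4 * fac(3)
= 7 * 6 * 5 * 4 * 3 * fac(2)
= 7 * 6 * 5 * 4 * 3 * 2 * fac(1)
= 7 * 6 * 5 * 4 * 3 * 2 * 1
= 5040


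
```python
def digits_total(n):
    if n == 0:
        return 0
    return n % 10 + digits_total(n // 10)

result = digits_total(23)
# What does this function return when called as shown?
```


digits_total(23)
= 3 + digits_total(2)
= 3 + 2 + digits_total(0)
= 3 + 2 + 0
= 5


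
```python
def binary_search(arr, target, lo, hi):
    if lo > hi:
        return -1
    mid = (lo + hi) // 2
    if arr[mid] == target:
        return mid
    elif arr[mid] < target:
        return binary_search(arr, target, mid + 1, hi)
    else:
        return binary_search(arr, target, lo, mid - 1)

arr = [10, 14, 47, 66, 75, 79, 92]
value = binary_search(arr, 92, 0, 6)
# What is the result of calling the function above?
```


binary_search(arr, 92, 0, 6)
lo=0, hi=6, mid=3, arr[mid]=66
66 < 92, search right half
lo=4, hi=6, mid=5, arr[mid]=79
79 < 92, search right half
lo=6, hi=6, mid=6, arr[mid]=92
arr[6] == 92, found at index 6
= 6


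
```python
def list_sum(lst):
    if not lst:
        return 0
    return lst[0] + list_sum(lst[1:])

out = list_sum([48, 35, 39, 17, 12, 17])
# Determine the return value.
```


list_sum([48, 35, 39, 17, 12, 17])
= 48 + list_sum([35, 39, 17, 12, 17])
= 48 + 35 + list_sum([39, 17, 12, 17])
= 48 + 35 + 39 + list_sum([17, 12, 17])
= 48 + 35 + 39 + 17 + list_sum([12, 17])
= 48 + 35 + 39 + 17 + 12 + list_sum([17])
= 48 + 35 + 39 + 17 + 12 + 17 + list_sum([])
= 48 + 35 + 39 + 17 + 12 + 17 + 0
= 168


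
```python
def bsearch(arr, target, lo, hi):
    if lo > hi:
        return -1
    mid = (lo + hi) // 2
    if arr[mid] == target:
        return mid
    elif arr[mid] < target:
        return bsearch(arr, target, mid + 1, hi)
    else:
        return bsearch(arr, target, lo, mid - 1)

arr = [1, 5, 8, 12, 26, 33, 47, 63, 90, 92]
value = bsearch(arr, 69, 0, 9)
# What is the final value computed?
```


bsearch(arr, 69, 0, 9)
lo=0, hi=9, mid=4, arr[mid]=26
26 < 69, search right half
lo=5, hi=9, mid=7, arr[mid]=63
63 < 69, search right half
lo=8, hi=9, mid=8, arr[mid]=90
90 > 69, search left half
lo > hi, target not found, return -1
= -1


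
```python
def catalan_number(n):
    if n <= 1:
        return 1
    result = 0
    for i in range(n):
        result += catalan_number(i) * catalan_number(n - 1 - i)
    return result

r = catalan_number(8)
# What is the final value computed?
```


catalan_number(8)
= sum of catalan_number(i) * catalan_number(8-1-i) for i in 0..7
First compute sub-values bottom-up:
  catalan_number(0) = 1, catalan_number(1) = 1
  catalan_number(2) = 1*1 + 1*1 = 2
  catalan_number(3) = 1*2 + 1*1 + 2*1 = 5
  catalan_number(4) = 1*5 + 1*2 + 2*1 + 5*1 = 14
  catalan_number(5) = 1*14 + 1*5 + 2*2 + 5*1 + 14*1 = 42
  catalan_number(6) = 1*42 + 1*14 + 2*5 + 5*2 + 14*1 + 42*1 = 132
  catalan_number(7) = 1*132 + 1*42 + 2*14 + 5*5 + 14*2 + 42*1 + 132*1 = 429
Now catalan_number(8):
  catalan_number(0)*catalan_number(7) = 1*429 = 429
  catalan_number(1)*catalan_number(6) = 1*132 = 132
  catalan_number(2)*catalan_number(5) = 2*42 = 84
  catalan_number(3)*catalan_number(4) = 5*14 = 70
  catalan_number(4)*catalan_number(3) = 14*5 = 70
  catalan_number(5)*catalan_number(2) = 42*2 = 84
  catalan_number(6)*catalan_number(1) = 132*1 = 132
  catalan_number(7)*catalan_number(0) = 429*1 = 429
= 429 + 132 + 84 + 70 + 70 + 84 + 132 + 429
= 1430


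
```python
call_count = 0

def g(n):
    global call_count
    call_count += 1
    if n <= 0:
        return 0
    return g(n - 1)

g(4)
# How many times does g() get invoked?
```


g(4) calls g(3) calls ... calls g(0)
Total calls: 4 + 1 (for base case) = 5


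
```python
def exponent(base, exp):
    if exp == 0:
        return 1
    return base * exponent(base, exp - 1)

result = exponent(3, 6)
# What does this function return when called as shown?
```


exponent(3, 6)
= 3 * exponent(3, 5)
= 3 * 3 * exponent(3, 4)
= 3 * 3 * 3 * exponent(3, 3)
= 3 * 3 * 3 * 3 * exponent(3, 2)
= 3 * 3 * 3 * 3 * 3 * exponent(3, 1)
= 3 * 3 * 3 * 3 * 3 * 3 * exponent(3, 0)
= 3 * 3 * 3 * 3 * 3 * 3 * 1
= 729


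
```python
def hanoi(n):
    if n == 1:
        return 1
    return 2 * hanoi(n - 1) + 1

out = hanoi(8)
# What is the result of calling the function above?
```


hanoi(8)
= 2 * hanoi(7) + 1
= 2 * (2 * hanoi(6) + 1) + 1
= 2 * (2 * (2 * hanoi(5) + 1) + 1) + 1
= 2 * (2 * (2 * (2 * hanoi(4) + 1) + 1) + 1) + 1
= 2 * (2 * (2 * (2 * (2 * hanoi(3) + 1) + 1) + 1) + 1) + 1
= 2 * (2 * (2 * (2 * (2 * (2 * hanoi(2) + 1) + 1) + 1) + 1) + 1) + 1
= 2 * (2 * (2 * (2 * (2 * (2 * (2 * hanoi(1) + 1) + 1) + 1) + 1) + 1) + 1) + 1
Now compute bottom-up:
hanoi(1) = 1
hanoi(2) = 2 * 1 + 1 = 3
hanoi(3) = 2 * 3 + 1 = 7
hanoi(4) = 2 * 7 + 1 = 15
hanoi(5) = 2 * 15 + 1 = 31
hanoi(6) = 2 * 31 + 1 = 63
hanoi(7) = 2 * 63 + 1 = 127
hanoi(8) = 2 * 127 + 1 = 255
= 255


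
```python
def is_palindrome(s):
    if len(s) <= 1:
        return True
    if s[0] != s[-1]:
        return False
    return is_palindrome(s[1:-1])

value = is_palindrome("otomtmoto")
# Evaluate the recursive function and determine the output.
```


is_palindrome("otomtmoto")
"otomtmoto": s[0]='o' == s[-1]='o' -> is_palindrome("tomtmot")
"tomtmot": s[0]='t' == s[-1]='t' -> is_palindrome("omtmo")
"omtmo": s[0]='o' == s[-1]='o' -> is_palindrome("mtm")
"mtm": s[0]='m' == s[-1]='m' -> is_palindrome("t")
"t": len <= 1 -> True
= True


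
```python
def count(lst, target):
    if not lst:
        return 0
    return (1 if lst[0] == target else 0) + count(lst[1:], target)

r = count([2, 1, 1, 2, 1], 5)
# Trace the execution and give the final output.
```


count([2, 1, 1, 2, 1], 5)
lst[0]=2 != 5: 0 + count([1, 1, 2, 1], 5)
lst[0]=1 != 5: 0 + count([1, 2, 1], 5)
lst[0]=1 != 5: 0 + count([2, 1], 5)
lst[0]=2 != 5: 0 + count([1], 5)
lst[0]=1 != 5: 0 + count([], 5)
= 0


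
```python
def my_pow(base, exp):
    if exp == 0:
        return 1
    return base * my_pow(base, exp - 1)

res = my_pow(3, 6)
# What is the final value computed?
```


my_pow(3, 6)
= 3 * my_pow(3, 5)
= 3 * 3 * my_pow(3, 4)
= 3 * 3 * 3 * my_pow(3, 3)
= 3 * 3 * 3 * 3 * my_pow(3, 2)
= 3 * 3 * 3 * 3 * 3 * my_pow(3, 1)
= 3 * 3 * 3 * 3 * 3 * 3 * my_pow(3, 0)
= 3 * 3 * 3 * 3 * 3 * 3 * 1
= 729


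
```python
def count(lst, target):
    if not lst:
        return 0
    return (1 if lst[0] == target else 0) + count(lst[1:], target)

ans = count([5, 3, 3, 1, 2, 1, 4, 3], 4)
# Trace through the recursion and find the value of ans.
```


count([5, 3, 3, 1, 2, 1, 4, 3], 4)
lst[0]=5 != 4: 0 + count([3, 3, 1, 2, 1, 4, 3], 4)
lst[0]=3 != 4: 0 + count([3, 1, 2, 1, 4, 3], 4)
lst[0]=3 != 4: 0 + count([1, 2, 1, 4, 3], 4)
lst[0]=1 != 4: 0 + count([2, 1, 4, 3], 4)
lst[0]=2 != 4: 0 + count([1, 4, 3], 4)
lst[0]=1 != 4: 0 + count([4, 3], 4)
lst[0]=4 == 4: 1 + count([3], 4)
lst[0]=3 != 4: 0 + count([], 4)
= 1


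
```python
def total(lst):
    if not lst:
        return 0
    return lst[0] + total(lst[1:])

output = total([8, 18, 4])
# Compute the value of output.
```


total([8, 18, 4])
= 8 + total([18, 4])
= 8 + 18 + total([4])
= 8 + 18 + 4 + total([])
= 8 + 18 + 4 + 0
= 30


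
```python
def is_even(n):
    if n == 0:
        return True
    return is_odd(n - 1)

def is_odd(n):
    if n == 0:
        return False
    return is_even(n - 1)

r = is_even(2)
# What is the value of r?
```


is_even(2)
= is_odd(1)
= is_even(0)
n == 0: return True
= True


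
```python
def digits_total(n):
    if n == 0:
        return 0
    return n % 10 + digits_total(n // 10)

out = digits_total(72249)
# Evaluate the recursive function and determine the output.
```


digits_total(72249)
= 9 + digits_total(7224)
= 9 + 4 + digits_total(722)
= 9 + 4 + 2 + digits_total(72)
= 9 + 4 + 2 + 2 + digits_total(7)
= 9 + 4 + 2 + 2 + 7 + digits_total(0)
= 9 + 4 + 2 + 2 + 7 + 0
= 24


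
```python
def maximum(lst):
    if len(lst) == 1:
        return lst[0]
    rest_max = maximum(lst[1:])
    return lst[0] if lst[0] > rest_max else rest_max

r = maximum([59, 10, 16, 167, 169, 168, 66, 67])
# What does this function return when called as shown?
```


maximum([59, 10, 16, 167, 169, 168, 66, 67])
= compare 59 with maximum([10, 16, 167, 169, 168, 66, 67])
= compare 10 with maximum([16, 167, 169, 168, 66, 67])
= compare 16 with maximum([167, 169, 168, 66, 67])
= compare 167 with maximum([169, 168, 66, 67])
= compare 169 with maximum([168, 66, 67])
= compare 168 with maximum([66, 67])
= compare 66 with maximum([67])
Base: maximum([67]) = 67
compare 66 with 67: max = 67
compare 168 with 67: max = 168
compare 169 with 168: max = 169
compare 167 with 169: max = 169
compare 16 with 169: max = 169
compare 10 with 169: max = 169
compare 59 with 169: max = 169
= 169


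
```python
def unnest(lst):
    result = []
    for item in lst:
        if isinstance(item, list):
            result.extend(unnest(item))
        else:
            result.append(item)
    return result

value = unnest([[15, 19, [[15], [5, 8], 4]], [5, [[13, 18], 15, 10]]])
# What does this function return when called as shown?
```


unnest([[15, 19, [[15], [5, 8], 4]], [5, [[13, 18], 15, 10]]])
Processing each element:
  [15, 19, [[15], [5, 8], 4]] is a list -> unnest recursively -> [15, 19, 15, 5, 8, 4]
  [5, [[13, 18], 15, 10]] is a list -> unnest recursively -> [5, 13, 18, 15, 10]
= [15, 19, 15, 5, 8, 4, 5, 13, 18, 15, 10]


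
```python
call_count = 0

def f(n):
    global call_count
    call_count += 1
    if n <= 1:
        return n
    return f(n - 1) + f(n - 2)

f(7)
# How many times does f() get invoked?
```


f(7) calls f(6) and f(5); each non-base call branches into two more.
Let C(k) = total number of calls made by f(k), including the call to f(k) itself.
Base cases: C(0) = 1, C(1) = 1
Recurrence: C(k) = 1 + C(k-1) + C(k-2)
  C(2) = 1 + C(1) + C(0) = 1 + 1 + 1 = 3
  C(3) = 1 + C(2) + C(1) = 1 + 3 + 1 = 5
  C(4) = 1 + C(3) + C(2) = 1 + 5 + 3 = 9
  C(5) = 1 + C(4) + C(3) = 1 + 9 + 5 = 15
  C(6) = 1 + C(5) + C(4) = 1 + 15 + 9 = 25
  C(7) = 1 + C(6) + C(5) = 1 + 25 + 15 = 41
Total calls = C(7) = 41


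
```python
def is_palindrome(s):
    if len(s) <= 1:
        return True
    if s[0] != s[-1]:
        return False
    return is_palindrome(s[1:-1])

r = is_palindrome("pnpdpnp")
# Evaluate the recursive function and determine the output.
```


is_palindrome("pnpdpnp")
"pnpdpnp": s[0]='p' == s[-1]='p' -> is_palindrome("npdpn")
"npdpn": s[0]='n' == s[-1]='n' -> is_palindrome("pdp")
"pdp": s[0]='p' == s[-1]='p' -> is_palindrome("d")
"d": len <= 1 -> True
= True


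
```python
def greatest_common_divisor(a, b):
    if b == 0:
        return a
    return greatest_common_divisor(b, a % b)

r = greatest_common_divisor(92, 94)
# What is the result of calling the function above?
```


greatest_common_divisor(92, 94)
= greatest_common_divisor(94, 92 % 94) = greatest_common_divisor(94, 92)
= greatest_common_divisor(92, 94 % 92) = greatest_common_divisor(92, 2)
= greatest_common_divisor(2, 92 % 2) = greatest_common_divisor(2, 0)
b == 0, return a = 2


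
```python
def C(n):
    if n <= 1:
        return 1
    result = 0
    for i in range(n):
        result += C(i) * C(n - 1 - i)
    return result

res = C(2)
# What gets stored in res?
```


C(2)
= sum of C(i) * C(2-1-i) for i in 0..1
  C(0)*C(1) = 1*1 = 1
  C(1)*C(0) = 1*1 = 1
= 1 + 1
= 2


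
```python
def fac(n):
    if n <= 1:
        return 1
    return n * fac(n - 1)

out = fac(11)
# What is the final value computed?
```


fac(11)
= 11 * fac(10)
= 11 * 10 * fac(9)
= 11 * 10 * 9 * fac(8)
= 11 * 10 * 9 * 8 * fac(7)
= 11 * 10 * 9 * 8 * 7 * fac(6)
= 11 * 10 * 9 * 8 * 7 * 6 * fac(5)
= 11 * 10 * 9 * 8 * 7 * 6 * 5 * fac(4)
= 11 * 10 * 9 * 8 * 7 * 6 * 5 * 4 * fac(3)
= 11 * 10 * 9 * 8 * 7 * 6 * 5 * 4 * 3 * fac(2)
= 11 * 10 * 9 * 8 * 7 * 6 * 5 * 4 * 3 * 2 * fac(1)
= 11 * 10 * 9 * 8 * 7 * 6 * 5 * 4 * 3 * 2 * 1
= 39916800


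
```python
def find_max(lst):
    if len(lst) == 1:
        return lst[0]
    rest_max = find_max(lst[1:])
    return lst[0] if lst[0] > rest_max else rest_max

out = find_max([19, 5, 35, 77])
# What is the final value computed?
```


find_max([19, 5, 35, 77])
= compare 19 with find_max([5, 35, 77])
= compare 5 with find_max([35, 77])
= compare 35 with find_max([77])
Base: find_max([77]) = 77
compare 35 with 77: max = 77
compare 5 with 77: max = 77
compare 19 with 77: max = 77
= 77


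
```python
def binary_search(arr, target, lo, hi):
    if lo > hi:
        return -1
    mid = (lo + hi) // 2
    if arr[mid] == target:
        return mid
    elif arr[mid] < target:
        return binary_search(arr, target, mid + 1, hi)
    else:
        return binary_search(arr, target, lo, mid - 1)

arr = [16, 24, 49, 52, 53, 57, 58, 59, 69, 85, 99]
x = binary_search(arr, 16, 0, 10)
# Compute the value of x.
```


binary_search(arr, 16, 0, 10)
lo=0, hi=10, mid=5, arr[mid]=57
57 > 16, search left half
lo=0, hi=4, mid=2, arr[mid]=49
49 > 16, search left half
lo=0, hi=1, mid=0, arr[mid]=16
arr[0] == 16, found at index 0
= 0


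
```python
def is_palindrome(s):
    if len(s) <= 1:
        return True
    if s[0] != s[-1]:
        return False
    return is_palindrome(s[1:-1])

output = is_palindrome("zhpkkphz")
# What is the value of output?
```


is_palindrome("zhpkkphz")
"zhpkkphz": s[0]='z' == s[-1]='z' -> is_palindrome("hpkkph")
"hpkkph": s[0]='h' == s[-1]='h' -> is_palindrome("pkkp")
"pkkp": s[0]='p' == s[-1]='p' -> is_palindrome("kk")
"kk": s[0]='k' == s[-1]='k' -> is_palindrome("")
"": len <= 1 -> True
= True


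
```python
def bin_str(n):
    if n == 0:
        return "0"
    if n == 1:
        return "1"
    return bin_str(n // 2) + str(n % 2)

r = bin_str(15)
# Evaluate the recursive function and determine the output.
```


bin_str(15)
= bin_str(7) + "1"
= bin_str(3) + "1" + "1"
= bin_str(1) + "1" + "1" + "1"
= "1" + "1" + "1" + "1"
= "1111"


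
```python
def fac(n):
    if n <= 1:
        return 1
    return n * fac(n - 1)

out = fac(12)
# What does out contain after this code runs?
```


fac(12)
= 12 * fac(11)
= 12 * 11 * fac(10)
= 12 * 11 * 10 * fac(9)
= 12 * 11 * 10 * 9 * fac(8)
= 12 * 11 * 10 * 9 * 8 * fac(7)
= 12 * 11 * 10 * 9 * 8 * 7 * fac(6)
= 12 * 11 * 10 * 9 * 8 * 7 * 6 * fac(5)
= 12 * 11 * 10 * 9 * 8 * 7 * 6 * 5 * fac(4)
= 12 * 11 * 10 * 9 * 8 * 7 * 6 * 5 * 4 * fac(3)
= 12 * 11 * 10 * 9 * 8 * 7 * 6 * 5 * 4 * 3 * fac(2)
= 12 * 11 * 10 * 9 * 8 * 7 * 6 * 5 * 4 * 3 * 2 * fac(1)
= 12 * 11 * 10 * 9 * 8 * 7 * 6 * 5 * 4 * 3 * 2 * 1
= 479001600


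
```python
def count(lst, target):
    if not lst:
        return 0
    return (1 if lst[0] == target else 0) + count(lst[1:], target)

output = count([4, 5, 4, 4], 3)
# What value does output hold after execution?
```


count([4, 5, 4, 4], 3)
lst[0]=4 != 3: 0 + count([5, 4, 4], 3)
lst[0]=5 != 3: 0 + count([4, 4], 3)
lst[0]=4 != 3: 0 + count([4], 3)
lst[0]=4 != 3: 0 + count([], 3)
= 0


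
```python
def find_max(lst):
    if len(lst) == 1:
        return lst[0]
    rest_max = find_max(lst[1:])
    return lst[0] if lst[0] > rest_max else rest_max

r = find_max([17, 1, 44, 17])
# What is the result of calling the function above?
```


find_max([17, 1, 44, 17])
= compare 17 with find_max([1, 44, 17])
= compare 1 with find_max([44, 17])
= compare 44 with find_max([17])
Base: find_max([17]) = 17
compare 44 with 17: max = 44
compare 1 with 44: max = 44
compare 17 with 44: max = 44
= 44


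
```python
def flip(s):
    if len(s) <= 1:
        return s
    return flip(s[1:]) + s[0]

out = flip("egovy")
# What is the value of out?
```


flip("egovy")
= flip("govy") + "e"
= flip("ovy") + "g" + "e"
= flip("vy") + "o" + "g" + "e"
= flip("y") + "v" + "o" + "g" + "e"
= "y" + "v" + "o" + "g" + "e"
= "yvoge"


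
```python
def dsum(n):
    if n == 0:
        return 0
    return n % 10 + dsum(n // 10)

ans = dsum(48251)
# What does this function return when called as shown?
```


dsum(48251)
= 1 + dsum(4825)
= 1 + 5 + dsum(482)
= 1 + 5 + 2 + dsum(48)
= 1 + 5 + 2 + 8 + dsum(4)
= 1 + 5 + 2 + 8 + 4 + dsum(0)
= 1 + 5 + 2 + 8 + 4 + 0
= 20


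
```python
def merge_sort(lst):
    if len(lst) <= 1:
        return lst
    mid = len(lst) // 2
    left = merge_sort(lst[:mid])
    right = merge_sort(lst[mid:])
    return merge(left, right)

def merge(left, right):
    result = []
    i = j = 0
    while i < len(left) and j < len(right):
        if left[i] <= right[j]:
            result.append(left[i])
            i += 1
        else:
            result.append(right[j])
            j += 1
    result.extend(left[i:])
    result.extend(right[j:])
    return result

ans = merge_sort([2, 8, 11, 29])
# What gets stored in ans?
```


merge_sort([2, 8, 11, 29])
Split into [2, 8] and [11, 29]
Left sorted: [2, 8]
Right sorted: [11, 29]
Merge [2, 8] and [11, 29]
= [2, 8, 11, 29]


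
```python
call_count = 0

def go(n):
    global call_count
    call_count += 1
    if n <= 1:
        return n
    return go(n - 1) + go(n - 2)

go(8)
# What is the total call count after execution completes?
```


go(8) calls go(7) and go(6); each non-base call branches into two more.
Let C(k) = total number of calls made by go(k), including the call to go(k) itself.
Base cases: C(0) = 1, C(1) = 1
Recurrence: C(k) = 1 + C(k-1) + C(k-2)
  C(2) = 1 + C(1) + C(0) = 1 + 1 + 1 = 3
  C(3) = 1 + C(2) + C(1) = 1 + 3 + 1 = 5
  C(4) = 1 + C(3) + C(2) = 1 + 5 + 3 = 9
  C(5) = 1 + C(4) + C(3) = 1 + 9 + 5 = 15
  C(6) = 1 + C(5) + C(4) = 1 + 15 + 9 = 25
  C(7) = 1 + C(6) + C(5) = 1 + 25 + 15 = 41
  C(8) = 1 + C(7) + C(6) = 1 + 41 + 25 = 67
Total calls = C(8) = 67


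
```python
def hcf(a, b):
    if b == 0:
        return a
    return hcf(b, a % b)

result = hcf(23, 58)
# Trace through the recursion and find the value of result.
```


hcf(23, 58)
= hcf(58, 23 % 58) = hcf(58, 23)
= hcf(23, 58 % 23) = hcf(23, 12)
= hcf(12, 23 % 12) = hcf(12, 11)
= hcf(11, 12 % 11) = hcf(11, 1)
= hcf(1, 11 % 1) = hcf(1, 0)
b == 0, return a = 1


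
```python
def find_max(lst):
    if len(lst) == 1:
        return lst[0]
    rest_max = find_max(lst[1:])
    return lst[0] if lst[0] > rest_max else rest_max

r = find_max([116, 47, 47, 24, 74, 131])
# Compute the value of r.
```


find_max([116, 47, 47, 24, 74, 131])
= compare 116 with find_max([47, 47, 24, 74, 131])
= compare 47 with find_max([47, 24, 74, 131])
= compare 47 with find_max([24, 74, 131])
= compare 24 with find_max([74, 131])
= compare 74 with find_max([131])
Base: find_max([131]) = 131
compare 74 with 131: max = 131
compare 24 with 131: max = 131
compare 47 with 131: max = 131
compare 47 with 131: max = 131
compare 116 with 131: max = 131
= 131


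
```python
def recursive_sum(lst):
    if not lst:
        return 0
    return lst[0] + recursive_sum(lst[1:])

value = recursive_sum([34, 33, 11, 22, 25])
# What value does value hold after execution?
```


recursive_sum([34, 33, 11, 22, 25])
= 34 + recursive_sum([33, 11, 22, 25])
= 34 + 33 + recursive_sum([11, 22, 25])
= 34 + 33 + 11 + recursive_sum([22, 25])
= 34 + 33 + 11 + 22 + recursive_sum([25])
= 34 + 33 + 11 + 22 + 25 + recursive_sum([])
= 34 + 33 + 11 + 22 + 25 + 0
= 125


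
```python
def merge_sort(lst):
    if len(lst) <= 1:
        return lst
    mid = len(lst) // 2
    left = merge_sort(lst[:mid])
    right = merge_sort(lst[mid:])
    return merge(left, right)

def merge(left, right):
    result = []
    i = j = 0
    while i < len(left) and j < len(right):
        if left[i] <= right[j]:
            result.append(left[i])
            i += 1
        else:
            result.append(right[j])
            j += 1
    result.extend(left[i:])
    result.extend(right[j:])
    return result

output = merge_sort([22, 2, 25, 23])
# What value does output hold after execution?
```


merge_sort([22, 2, 25, 23])
Split into [22, 2] and [25, 23]
Left sorted: [2, 22]
Right sorted: [23, 25]
Merge [2, 22] and [23, 25]
= [2, 22, 23, 25]


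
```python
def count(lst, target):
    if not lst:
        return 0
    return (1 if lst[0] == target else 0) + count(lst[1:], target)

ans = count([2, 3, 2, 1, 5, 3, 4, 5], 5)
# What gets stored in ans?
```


count([2, 3, 2, 1, 5, 3, 4, 5], 5)
lst[0]=2 != 5: 0 + count([3, 2, 1, 5, 3, 4, 5], 5)
lst[0]=3 != 5: 0 + count([2, 1, 5, 3, 4, 5], 5)
lst[0]=2 != 5: 0 + count([1, 5, 3, 4, 5], 5)
lst[0]=1 != 5: 0 + count([5, 3, 4, 5], 5)
lst[0]=5 == 5: 1 + count([3, 4, 5], 5)
lst[0]=3 != 5: 0 + count([4, 5], 5)
lst[0]=4 != 5: 0 + count([5], 5)
lst[0]=5 == 5: 1 + count([], 5)
= 2


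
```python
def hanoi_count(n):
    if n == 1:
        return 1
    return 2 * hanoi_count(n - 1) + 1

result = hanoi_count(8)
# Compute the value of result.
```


hanoi_count(8)
= 2 * hanoi_count(7) + 1
= 2 * (2 * hanoi_count(6) + 1) + 1
= 2 * (2 * (2 * hanoi_count(5) + 1) + 1) + 1
= 2 * (2 * (2 * (2 * hanoi_count(4) + 1) + 1) + 1) + 1
= 2 * (2 * (2 * (2 * (2 * hanoi_count(3) + 1) + 1) + 1) + 1) + 1
= 2 * (2 * (2 * (2 * (2 * (2 * hanoi_count(2) + 1) + 1) + 1) + 1) + 1) + 1
= 2 * (2 * (2 * (2 * (2 * (2 * (2 * hanoi_count(1) + 1) + 1) + 1) + 1) + 1) + 1) + 1
Now compute bottom-up:
hanoi_count(1) = 1
hanoi_count(2) = 2 * 1 + 1 = 3
hanoi_count(3) = 2 * 3 + 1 = 7
hanoi_count(4) = 2 * 7 + 1 = 15
hanoi_count(5) = 2 * 15 + 1 = 31
hanoi_count(6) = 2 * 31 + 1 = 63
hanoi_count(7) = 2 * 63 + 1 = 127
hanoi_count(8) = 2 * 127 + 1 = 255
= 255


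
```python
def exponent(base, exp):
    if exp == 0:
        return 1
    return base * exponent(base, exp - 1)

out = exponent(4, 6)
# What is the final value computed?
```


exponent(4, 6)
= 4 * exponent(4, 5)
= 4 * 4 * exponent(4, 4)
= 4 * 4 * 4 * exponent(4, 3)
= 4 * 4 * 4 * 4 * exponent(4, 2)
= 4 * 4 * 4 * 4 * 4 * exponent(4, 1)
= 4 * 4 * 4 * 4 * 4 * 4 * exponent(4, 0)
= 4 * 4 * 4 * 4 * 4 * 4 * 1
= 4096


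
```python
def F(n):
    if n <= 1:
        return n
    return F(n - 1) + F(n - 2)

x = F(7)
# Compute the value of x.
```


F(7)
= F(6) + F(5)
= (F(5) + F(4)) + F(5)
Computing bottom-up: F(0)=0, F(1)=1, F(2)=1, F(3)=2, F(4)=3, F(5)=5, F(6)=8, F(7)=13
= 13


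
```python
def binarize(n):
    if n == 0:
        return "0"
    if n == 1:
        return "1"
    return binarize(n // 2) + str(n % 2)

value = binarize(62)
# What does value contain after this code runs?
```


binarize(62)
= binarize(31) + "0"
= binarize(15) + "1" + "0"
= binarize(7) + "1" + "1" + "0"
= binarize(3) + "1" + "1" + "1" + "0"
= binarize(1) + "1" + "1" + "1" + "1" + "0"
= "1" + "1" + "1" + "1" + "1" + "0"
= "111110"


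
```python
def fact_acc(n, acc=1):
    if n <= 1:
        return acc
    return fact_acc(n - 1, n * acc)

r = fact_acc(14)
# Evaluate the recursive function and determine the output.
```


fact_acc(14, 1)
= fact_acc(13, 14 * 1) = fact_acc(13, 14)
= fact_acc(12, 13 * 14) = fact_acc(12, 182)
= fact_acc(11, 12 * 182) = fact_acc(11, 2184)
= fact_acc(10, 11 * 2184) = fact_acc(10, 24024)
= fact_acc(9, 10 * 24024) = fact_acc(9, 240240)
= fact_acc(8, 9 * 240240) = fact_acc(8, 2162160)
= fact_acc(7, 8 * 2162160) = fact_acc(7, 17297280)
= fact_acc(6, 7 * 17297280) = fact_acc(6, 121080960)
= fact_acc(5, 6 * 121080960) = fact_acc(5, 726485760)
= fact_acc(4, 5 * 726485760) = fact_acc(4, 3632428800)
= fact_acc(3, 4 * 3632428800) = fact_acc(3, 14529715200)
= fact_acc(2, 3 * 14529715200) = fact_acc(2, 43589145600)
= fact_acc(1, 2 * 43589145600) = fact_acc(1, 87178291200)
n <= 1, return acc = 87178291200
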